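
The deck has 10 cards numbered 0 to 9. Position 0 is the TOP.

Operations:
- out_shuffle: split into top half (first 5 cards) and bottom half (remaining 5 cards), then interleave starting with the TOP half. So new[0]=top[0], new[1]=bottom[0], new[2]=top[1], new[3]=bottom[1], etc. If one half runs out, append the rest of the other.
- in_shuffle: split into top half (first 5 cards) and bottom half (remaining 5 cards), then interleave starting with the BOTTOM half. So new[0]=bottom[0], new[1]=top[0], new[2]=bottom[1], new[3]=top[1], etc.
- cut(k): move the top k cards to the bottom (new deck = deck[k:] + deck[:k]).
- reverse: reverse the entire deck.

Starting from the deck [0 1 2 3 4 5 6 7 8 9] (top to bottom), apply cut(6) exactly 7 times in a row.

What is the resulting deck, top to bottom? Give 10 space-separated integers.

After op 1 (cut(6)): [6 7 8 9 0 1 2 3 4 5]
After op 2 (cut(6)): [2 3 4 5 6 7 8 9 0 1]
After op 3 (cut(6)): [8 9 0 1 2 3 4 5 6 7]
After op 4 (cut(6)): [4 5 6 7 8 9 0 1 2 3]
After op 5 (cut(6)): [0 1 2 3 4 5 6 7 8 9]
After op 6 (cut(6)): [6 7 8 9 0 1 2 3 4 5]
After op 7 (cut(6)): [2 3 4 5 6 7 8 9 0 1]

Answer: 2 3 4 5 6 7 8 9 0 1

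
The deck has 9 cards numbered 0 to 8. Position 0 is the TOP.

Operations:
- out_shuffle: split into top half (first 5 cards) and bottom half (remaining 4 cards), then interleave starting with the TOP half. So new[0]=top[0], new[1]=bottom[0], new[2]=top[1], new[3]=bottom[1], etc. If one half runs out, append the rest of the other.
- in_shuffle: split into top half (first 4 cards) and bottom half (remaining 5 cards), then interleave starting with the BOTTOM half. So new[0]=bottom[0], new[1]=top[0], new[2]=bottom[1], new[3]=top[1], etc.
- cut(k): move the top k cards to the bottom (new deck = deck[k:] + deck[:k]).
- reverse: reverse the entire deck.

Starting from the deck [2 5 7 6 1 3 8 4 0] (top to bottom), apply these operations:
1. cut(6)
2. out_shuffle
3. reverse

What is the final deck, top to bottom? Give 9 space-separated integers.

After op 1 (cut(6)): [8 4 0 2 5 7 6 1 3]
After op 2 (out_shuffle): [8 7 4 6 0 1 2 3 5]
After op 3 (reverse): [5 3 2 1 0 6 4 7 8]

Answer: 5 3 2 1 0 6 4 7 8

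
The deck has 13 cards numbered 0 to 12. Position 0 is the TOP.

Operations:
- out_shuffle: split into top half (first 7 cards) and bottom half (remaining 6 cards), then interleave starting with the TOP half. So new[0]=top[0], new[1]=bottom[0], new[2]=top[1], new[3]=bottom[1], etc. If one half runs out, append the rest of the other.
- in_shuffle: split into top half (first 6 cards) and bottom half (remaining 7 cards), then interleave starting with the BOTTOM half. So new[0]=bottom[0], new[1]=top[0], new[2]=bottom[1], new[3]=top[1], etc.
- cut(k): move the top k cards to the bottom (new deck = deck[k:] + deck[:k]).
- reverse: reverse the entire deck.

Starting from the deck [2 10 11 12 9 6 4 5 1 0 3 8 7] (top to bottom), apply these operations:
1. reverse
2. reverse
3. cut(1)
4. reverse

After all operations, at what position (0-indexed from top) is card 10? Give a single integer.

After op 1 (reverse): [7 8 3 0 1 5 4 6 9 12 11 10 2]
After op 2 (reverse): [2 10 11 12 9 6 4 5 1 0 3 8 7]
After op 3 (cut(1)): [10 11 12 9 6 4 5 1 0 3 8 7 2]
After op 4 (reverse): [2 7 8 3 0 1 5 4 6 9 12 11 10]
Card 10 is at position 12.

Answer: 12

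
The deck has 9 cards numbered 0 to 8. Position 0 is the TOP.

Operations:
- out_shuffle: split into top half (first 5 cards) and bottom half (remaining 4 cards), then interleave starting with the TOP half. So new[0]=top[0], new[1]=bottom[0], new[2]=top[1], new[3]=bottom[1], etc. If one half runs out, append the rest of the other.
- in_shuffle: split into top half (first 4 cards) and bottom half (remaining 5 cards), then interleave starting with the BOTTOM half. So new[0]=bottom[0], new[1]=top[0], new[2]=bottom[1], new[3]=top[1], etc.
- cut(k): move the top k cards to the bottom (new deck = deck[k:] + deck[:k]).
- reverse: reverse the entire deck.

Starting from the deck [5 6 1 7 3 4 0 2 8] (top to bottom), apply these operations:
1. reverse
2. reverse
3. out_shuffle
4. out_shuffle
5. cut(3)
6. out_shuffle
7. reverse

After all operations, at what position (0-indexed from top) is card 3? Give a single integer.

Answer: 0

Derivation:
After op 1 (reverse): [8 2 0 4 3 7 1 6 5]
After op 2 (reverse): [5 6 1 7 3 4 0 2 8]
After op 3 (out_shuffle): [5 4 6 0 1 2 7 8 3]
After op 4 (out_shuffle): [5 2 4 7 6 8 0 3 1]
After op 5 (cut(3)): [7 6 8 0 3 1 5 2 4]
After op 6 (out_shuffle): [7 1 6 5 8 2 0 4 3]
After op 7 (reverse): [3 4 0 2 8 5 6 1 7]
Card 3 is at position 0.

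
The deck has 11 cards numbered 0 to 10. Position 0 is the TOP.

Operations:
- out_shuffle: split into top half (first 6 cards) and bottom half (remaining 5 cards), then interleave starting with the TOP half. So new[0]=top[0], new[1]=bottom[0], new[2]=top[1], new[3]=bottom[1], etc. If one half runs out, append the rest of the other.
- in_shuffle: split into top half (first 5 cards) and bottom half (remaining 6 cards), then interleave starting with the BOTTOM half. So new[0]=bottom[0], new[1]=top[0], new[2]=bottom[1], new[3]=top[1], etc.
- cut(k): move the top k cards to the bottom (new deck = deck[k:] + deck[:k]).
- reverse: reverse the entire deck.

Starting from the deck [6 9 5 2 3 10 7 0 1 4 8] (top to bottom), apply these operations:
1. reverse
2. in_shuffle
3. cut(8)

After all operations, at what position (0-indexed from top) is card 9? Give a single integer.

Answer: 0

Derivation:
After op 1 (reverse): [8 4 1 0 7 10 3 2 5 9 6]
After op 2 (in_shuffle): [10 8 3 4 2 1 5 0 9 7 6]
After op 3 (cut(8)): [9 7 6 10 8 3 4 2 1 5 0]
Card 9 is at position 0.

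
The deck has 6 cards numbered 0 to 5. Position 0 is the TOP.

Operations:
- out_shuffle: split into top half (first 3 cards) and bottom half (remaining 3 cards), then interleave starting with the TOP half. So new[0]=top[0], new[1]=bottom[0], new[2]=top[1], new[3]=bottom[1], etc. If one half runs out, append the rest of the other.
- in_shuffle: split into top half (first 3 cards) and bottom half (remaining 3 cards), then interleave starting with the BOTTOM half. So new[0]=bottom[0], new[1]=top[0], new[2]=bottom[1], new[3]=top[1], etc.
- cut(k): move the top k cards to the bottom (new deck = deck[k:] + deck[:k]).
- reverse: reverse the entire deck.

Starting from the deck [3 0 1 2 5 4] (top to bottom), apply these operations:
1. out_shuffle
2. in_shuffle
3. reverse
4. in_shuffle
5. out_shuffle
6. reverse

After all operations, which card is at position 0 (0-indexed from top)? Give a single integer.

After op 1 (out_shuffle): [3 2 0 5 1 4]
After op 2 (in_shuffle): [5 3 1 2 4 0]
After op 3 (reverse): [0 4 2 1 3 5]
After op 4 (in_shuffle): [1 0 3 4 5 2]
After op 5 (out_shuffle): [1 4 0 5 3 2]
After op 6 (reverse): [2 3 5 0 4 1]
Position 0: card 2.

Answer: 2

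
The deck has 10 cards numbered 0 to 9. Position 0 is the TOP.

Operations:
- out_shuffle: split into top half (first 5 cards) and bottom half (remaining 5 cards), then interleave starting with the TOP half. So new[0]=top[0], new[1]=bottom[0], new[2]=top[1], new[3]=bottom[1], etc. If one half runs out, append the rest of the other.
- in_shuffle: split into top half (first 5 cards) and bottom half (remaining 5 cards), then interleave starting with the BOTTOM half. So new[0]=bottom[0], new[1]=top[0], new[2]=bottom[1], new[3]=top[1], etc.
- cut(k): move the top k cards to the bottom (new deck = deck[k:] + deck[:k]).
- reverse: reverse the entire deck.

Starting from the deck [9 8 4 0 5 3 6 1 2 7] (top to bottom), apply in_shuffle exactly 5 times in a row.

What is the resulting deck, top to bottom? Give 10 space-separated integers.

Answer: 7 2 1 6 3 5 0 4 8 9

Derivation:
After op 1 (in_shuffle): [3 9 6 8 1 4 2 0 7 5]
After op 2 (in_shuffle): [4 3 2 9 0 6 7 8 5 1]
After op 3 (in_shuffle): [6 4 7 3 8 2 5 9 1 0]
After op 4 (in_shuffle): [2 6 5 4 9 7 1 3 0 8]
After op 5 (in_shuffle): [7 2 1 6 3 5 0 4 8 9]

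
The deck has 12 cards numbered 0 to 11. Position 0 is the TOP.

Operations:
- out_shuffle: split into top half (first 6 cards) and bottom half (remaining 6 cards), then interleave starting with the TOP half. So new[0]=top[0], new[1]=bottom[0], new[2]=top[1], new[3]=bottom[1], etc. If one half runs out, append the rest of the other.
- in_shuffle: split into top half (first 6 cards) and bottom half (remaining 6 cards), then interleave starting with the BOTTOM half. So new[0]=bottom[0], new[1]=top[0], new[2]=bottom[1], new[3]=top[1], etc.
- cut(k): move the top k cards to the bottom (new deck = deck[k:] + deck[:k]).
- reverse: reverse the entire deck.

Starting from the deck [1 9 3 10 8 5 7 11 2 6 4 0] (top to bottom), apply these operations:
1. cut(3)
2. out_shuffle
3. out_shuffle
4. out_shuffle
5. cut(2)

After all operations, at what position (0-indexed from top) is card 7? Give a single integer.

After op 1 (cut(3)): [10 8 5 7 11 2 6 4 0 1 9 3]
After op 2 (out_shuffle): [10 6 8 4 5 0 7 1 11 9 2 3]
After op 3 (out_shuffle): [10 7 6 1 8 11 4 9 5 2 0 3]
After op 4 (out_shuffle): [10 4 7 9 6 5 1 2 8 0 11 3]
After op 5 (cut(2)): [7 9 6 5 1 2 8 0 11 3 10 4]
Card 7 is at position 0.

Answer: 0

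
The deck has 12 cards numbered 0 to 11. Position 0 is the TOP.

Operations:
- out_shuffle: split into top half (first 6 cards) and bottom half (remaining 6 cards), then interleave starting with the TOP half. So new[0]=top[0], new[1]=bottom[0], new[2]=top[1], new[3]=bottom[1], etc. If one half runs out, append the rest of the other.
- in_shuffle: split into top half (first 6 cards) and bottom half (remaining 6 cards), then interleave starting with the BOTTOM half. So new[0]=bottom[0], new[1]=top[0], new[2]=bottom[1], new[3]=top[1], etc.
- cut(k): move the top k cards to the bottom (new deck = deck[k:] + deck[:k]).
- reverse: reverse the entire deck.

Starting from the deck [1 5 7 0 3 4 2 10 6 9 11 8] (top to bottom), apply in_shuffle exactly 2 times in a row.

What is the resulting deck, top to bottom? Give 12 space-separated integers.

Answer: 9 2 0 1 11 10 3 5 8 6 4 7

Derivation:
After op 1 (in_shuffle): [2 1 10 5 6 7 9 0 11 3 8 4]
After op 2 (in_shuffle): [9 2 0 1 11 10 3 5 8 6 4 7]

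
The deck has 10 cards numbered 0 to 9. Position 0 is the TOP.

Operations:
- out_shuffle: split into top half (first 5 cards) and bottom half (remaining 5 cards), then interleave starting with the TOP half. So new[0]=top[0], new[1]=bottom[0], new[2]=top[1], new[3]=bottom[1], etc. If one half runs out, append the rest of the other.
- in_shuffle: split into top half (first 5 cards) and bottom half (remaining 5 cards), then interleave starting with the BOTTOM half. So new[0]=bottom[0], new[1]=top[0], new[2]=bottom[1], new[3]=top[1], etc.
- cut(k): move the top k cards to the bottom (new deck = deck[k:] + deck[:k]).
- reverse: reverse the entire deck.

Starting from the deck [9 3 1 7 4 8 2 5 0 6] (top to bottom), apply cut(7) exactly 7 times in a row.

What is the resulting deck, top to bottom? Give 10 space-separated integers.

After op 1 (cut(7)): [5 0 6 9 3 1 7 4 8 2]
After op 2 (cut(7)): [4 8 2 5 0 6 9 3 1 7]
After op 3 (cut(7)): [3 1 7 4 8 2 5 0 6 9]
After op 4 (cut(7)): [0 6 9 3 1 7 4 8 2 5]
After op 5 (cut(7)): [8 2 5 0 6 9 3 1 7 4]
After op 6 (cut(7)): [1 7 4 8 2 5 0 6 9 3]
After op 7 (cut(7)): [6 9 3 1 7 4 8 2 5 0]

Answer: 6 9 3 1 7 4 8 2 5 0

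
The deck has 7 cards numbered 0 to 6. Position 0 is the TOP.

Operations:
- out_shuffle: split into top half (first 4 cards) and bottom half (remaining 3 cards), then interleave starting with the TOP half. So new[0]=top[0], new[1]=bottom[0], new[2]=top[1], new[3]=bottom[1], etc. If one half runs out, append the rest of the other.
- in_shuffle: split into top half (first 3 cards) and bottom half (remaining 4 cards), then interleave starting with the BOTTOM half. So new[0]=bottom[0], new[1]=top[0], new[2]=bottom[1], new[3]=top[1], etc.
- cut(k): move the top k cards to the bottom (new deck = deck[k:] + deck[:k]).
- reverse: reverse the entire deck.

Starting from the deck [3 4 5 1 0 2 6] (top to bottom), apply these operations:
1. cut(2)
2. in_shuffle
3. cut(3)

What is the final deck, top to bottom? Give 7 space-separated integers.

Answer: 1 3 0 4 2 5 6

Derivation:
After op 1 (cut(2)): [5 1 0 2 6 3 4]
After op 2 (in_shuffle): [2 5 6 1 3 0 4]
After op 3 (cut(3)): [1 3 0 4 2 5 6]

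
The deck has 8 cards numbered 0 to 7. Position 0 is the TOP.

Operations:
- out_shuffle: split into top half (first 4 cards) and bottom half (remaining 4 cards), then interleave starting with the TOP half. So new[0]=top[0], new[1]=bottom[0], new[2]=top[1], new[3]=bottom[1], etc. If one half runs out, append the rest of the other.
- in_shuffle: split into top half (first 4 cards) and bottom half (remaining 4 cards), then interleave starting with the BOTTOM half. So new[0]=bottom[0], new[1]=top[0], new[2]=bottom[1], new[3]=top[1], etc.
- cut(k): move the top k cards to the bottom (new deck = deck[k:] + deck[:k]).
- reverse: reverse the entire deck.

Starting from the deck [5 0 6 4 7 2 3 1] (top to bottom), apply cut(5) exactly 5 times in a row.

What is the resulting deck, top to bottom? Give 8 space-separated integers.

After op 1 (cut(5)): [2 3 1 5 0 6 4 7]
After op 2 (cut(5)): [6 4 7 2 3 1 5 0]
After op 3 (cut(5)): [1 5 0 6 4 7 2 3]
After op 4 (cut(5)): [7 2 3 1 5 0 6 4]
After op 5 (cut(5)): [0 6 4 7 2 3 1 5]

Answer: 0 6 4 7 2 3 1 5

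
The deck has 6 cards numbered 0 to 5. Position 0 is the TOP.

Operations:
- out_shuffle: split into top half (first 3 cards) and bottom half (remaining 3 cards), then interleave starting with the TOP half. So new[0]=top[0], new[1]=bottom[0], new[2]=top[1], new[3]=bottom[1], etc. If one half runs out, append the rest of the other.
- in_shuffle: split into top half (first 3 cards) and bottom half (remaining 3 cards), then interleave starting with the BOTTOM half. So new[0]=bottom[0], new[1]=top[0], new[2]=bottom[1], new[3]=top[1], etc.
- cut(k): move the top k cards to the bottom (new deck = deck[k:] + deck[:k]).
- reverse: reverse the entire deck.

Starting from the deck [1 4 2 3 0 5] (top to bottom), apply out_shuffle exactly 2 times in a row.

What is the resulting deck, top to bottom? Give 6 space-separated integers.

Answer: 1 0 3 2 4 5

Derivation:
After op 1 (out_shuffle): [1 3 4 0 2 5]
After op 2 (out_shuffle): [1 0 3 2 4 5]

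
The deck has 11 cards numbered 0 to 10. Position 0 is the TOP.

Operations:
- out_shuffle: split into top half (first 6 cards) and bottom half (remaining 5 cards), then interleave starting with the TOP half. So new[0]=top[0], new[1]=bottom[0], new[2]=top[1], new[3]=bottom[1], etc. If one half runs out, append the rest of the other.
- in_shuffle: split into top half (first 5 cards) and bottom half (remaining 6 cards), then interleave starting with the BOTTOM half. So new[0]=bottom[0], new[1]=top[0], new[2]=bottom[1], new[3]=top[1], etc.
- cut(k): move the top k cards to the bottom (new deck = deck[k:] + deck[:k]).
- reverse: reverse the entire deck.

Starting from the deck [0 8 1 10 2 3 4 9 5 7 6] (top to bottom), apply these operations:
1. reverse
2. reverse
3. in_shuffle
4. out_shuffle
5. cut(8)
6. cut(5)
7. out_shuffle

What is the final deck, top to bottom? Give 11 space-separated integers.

After op 1 (reverse): [6 7 5 9 4 3 2 10 1 8 0]
After op 2 (reverse): [0 8 1 10 2 3 4 9 5 7 6]
After op 3 (in_shuffle): [3 0 4 8 9 1 5 10 7 2 6]
After op 4 (out_shuffle): [3 5 0 10 4 7 8 2 9 6 1]
After op 5 (cut(8)): [9 6 1 3 5 0 10 4 7 8 2]
After op 6 (cut(5)): [0 10 4 7 8 2 9 6 1 3 5]
After op 7 (out_shuffle): [0 9 10 6 4 1 7 3 8 5 2]

Answer: 0 9 10 6 4 1 7 3 8 5 2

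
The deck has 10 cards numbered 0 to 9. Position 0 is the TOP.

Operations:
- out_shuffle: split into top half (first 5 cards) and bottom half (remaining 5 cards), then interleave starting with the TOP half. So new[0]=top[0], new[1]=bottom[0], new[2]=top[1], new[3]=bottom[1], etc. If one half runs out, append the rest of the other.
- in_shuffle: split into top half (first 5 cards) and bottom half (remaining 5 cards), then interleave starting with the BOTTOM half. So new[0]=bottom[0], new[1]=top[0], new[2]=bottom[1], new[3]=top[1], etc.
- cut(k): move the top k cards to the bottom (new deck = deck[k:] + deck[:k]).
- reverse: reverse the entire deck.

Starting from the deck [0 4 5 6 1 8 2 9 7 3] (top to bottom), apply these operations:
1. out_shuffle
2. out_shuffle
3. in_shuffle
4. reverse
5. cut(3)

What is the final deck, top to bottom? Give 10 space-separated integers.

Answer: 5 8 1 9 2 0 7 4 3 6

Derivation:
After op 1 (out_shuffle): [0 8 4 2 5 9 6 7 1 3]
After op 2 (out_shuffle): [0 9 8 6 4 7 2 1 5 3]
After op 3 (in_shuffle): [7 0 2 9 1 8 5 6 3 4]
After op 4 (reverse): [4 3 6 5 8 1 9 2 0 7]
After op 5 (cut(3)): [5 8 1 9 2 0 7 4 3 6]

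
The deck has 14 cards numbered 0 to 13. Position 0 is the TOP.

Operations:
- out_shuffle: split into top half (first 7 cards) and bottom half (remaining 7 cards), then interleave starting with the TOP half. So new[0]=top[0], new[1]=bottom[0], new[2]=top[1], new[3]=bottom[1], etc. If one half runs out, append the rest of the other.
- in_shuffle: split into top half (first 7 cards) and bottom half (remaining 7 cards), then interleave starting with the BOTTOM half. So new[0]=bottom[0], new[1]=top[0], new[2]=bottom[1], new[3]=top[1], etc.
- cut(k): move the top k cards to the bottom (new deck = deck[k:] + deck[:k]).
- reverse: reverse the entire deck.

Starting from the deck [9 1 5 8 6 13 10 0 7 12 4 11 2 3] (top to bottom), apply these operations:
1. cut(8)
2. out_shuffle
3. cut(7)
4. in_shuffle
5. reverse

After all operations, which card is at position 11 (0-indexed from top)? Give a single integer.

Answer: 1

Derivation:
After op 1 (cut(8)): [7 12 4 11 2 3 9 1 5 8 6 13 10 0]
After op 2 (out_shuffle): [7 1 12 5 4 8 11 6 2 13 3 10 9 0]
After op 3 (cut(7)): [6 2 13 3 10 9 0 7 1 12 5 4 8 11]
After op 4 (in_shuffle): [7 6 1 2 12 13 5 3 4 10 8 9 11 0]
After op 5 (reverse): [0 11 9 8 10 4 3 5 13 12 2 1 6 7]
Position 11: card 1.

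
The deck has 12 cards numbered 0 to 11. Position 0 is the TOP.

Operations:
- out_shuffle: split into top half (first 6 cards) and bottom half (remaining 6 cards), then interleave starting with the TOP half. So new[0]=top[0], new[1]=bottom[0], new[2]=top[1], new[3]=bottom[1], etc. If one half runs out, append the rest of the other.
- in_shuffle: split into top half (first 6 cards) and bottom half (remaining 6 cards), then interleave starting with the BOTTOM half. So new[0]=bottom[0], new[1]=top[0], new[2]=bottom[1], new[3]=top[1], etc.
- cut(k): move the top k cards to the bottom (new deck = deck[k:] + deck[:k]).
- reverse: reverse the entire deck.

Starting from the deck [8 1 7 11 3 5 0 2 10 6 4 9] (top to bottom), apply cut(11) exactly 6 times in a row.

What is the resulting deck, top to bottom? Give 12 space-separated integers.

After op 1 (cut(11)): [9 8 1 7 11 3 5 0 2 10 6 4]
After op 2 (cut(11)): [4 9 8 1 7 11 3 5 0 2 10 6]
After op 3 (cut(11)): [6 4 9 8 1 7 11 3 5 0 2 10]
After op 4 (cut(11)): [10 6 4 9 8 1 7 11 3 5 0 2]
After op 5 (cut(11)): [2 10 6 4 9 8 1 7 11 3 5 0]
After op 6 (cut(11)): [0 2 10 6 4 9 8 1 7 11 3 5]

Answer: 0 2 10 6 4 9 8 1 7 11 3 5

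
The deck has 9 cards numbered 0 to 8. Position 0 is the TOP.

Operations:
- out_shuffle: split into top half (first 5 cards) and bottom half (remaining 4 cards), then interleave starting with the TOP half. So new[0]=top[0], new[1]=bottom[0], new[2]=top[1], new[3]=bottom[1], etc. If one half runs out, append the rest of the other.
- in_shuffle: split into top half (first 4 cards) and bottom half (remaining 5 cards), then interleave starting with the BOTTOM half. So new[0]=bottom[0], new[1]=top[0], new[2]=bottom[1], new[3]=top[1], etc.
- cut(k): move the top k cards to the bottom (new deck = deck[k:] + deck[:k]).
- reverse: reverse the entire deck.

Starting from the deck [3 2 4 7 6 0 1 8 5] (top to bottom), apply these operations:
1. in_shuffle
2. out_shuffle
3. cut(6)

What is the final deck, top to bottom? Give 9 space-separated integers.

Answer: 2 5 1 6 4 3 8 0 7

Derivation:
After op 1 (in_shuffle): [6 3 0 2 1 4 8 7 5]
After op 2 (out_shuffle): [6 4 3 8 0 7 2 5 1]
After op 3 (cut(6)): [2 5 1 6 4 3 8 0 7]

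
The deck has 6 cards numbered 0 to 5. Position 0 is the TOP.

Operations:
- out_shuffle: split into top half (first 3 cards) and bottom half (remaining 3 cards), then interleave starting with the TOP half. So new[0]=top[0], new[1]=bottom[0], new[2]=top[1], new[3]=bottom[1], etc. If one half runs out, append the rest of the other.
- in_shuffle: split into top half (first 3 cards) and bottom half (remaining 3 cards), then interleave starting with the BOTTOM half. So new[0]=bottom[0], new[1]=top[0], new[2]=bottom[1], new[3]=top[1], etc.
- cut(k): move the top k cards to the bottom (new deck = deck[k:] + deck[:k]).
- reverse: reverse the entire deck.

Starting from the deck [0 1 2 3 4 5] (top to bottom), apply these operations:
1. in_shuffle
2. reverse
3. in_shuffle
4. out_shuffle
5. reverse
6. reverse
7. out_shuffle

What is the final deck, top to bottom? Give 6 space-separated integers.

Answer: 4 3 5 0 2 1

Derivation:
After op 1 (in_shuffle): [3 0 4 1 5 2]
After op 2 (reverse): [2 5 1 4 0 3]
After op 3 (in_shuffle): [4 2 0 5 3 1]
After op 4 (out_shuffle): [4 5 2 3 0 1]
After op 5 (reverse): [1 0 3 2 5 4]
After op 6 (reverse): [4 5 2 3 0 1]
After op 7 (out_shuffle): [4 3 5 0 2 1]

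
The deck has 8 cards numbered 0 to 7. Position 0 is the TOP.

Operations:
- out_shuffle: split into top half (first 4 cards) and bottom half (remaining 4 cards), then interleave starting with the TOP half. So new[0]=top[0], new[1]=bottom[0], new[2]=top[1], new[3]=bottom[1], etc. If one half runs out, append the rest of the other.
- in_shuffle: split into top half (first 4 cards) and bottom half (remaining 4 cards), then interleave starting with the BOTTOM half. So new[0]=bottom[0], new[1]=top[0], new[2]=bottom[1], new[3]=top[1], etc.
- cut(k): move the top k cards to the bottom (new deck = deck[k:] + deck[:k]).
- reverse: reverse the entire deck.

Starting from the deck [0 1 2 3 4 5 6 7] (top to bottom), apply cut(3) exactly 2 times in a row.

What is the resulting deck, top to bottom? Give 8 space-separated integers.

Answer: 6 7 0 1 2 3 4 5

Derivation:
After op 1 (cut(3)): [3 4 5 6 7 0 1 2]
After op 2 (cut(3)): [6 7 0 1 2 3 4 5]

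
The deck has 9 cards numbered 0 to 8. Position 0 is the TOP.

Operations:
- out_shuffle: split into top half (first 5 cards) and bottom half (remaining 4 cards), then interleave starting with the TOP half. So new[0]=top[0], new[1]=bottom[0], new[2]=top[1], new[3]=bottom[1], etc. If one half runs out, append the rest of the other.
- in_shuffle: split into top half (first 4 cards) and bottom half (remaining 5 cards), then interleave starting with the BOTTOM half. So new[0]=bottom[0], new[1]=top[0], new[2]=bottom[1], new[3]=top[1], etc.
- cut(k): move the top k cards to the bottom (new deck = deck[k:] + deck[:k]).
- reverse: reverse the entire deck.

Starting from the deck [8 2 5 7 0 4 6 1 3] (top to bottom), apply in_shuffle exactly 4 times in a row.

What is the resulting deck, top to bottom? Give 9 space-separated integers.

After op 1 (in_shuffle): [0 8 4 2 6 5 1 7 3]
After op 2 (in_shuffle): [6 0 5 8 1 4 7 2 3]
After op 3 (in_shuffle): [1 6 4 0 7 5 2 8 3]
After op 4 (in_shuffle): [7 1 5 6 2 4 8 0 3]

Answer: 7 1 5 6 2 4 8 0 3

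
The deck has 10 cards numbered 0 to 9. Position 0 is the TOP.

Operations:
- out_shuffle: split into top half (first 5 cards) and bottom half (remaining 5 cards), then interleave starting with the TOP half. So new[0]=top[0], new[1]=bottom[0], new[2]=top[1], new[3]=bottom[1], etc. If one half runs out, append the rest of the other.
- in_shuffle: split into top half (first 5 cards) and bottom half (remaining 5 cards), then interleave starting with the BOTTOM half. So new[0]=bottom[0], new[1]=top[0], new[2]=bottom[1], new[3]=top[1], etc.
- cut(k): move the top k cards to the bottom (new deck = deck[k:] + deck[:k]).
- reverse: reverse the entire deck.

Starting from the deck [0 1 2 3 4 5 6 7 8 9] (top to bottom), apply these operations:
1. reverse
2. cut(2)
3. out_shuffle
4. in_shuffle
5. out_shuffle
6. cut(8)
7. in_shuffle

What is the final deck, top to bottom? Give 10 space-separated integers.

Answer: 3 9 4 5 1 0 2 6 8 7

Derivation:
After op 1 (reverse): [9 8 7 6 5 4 3 2 1 0]
After op 2 (cut(2)): [7 6 5 4 3 2 1 0 9 8]
After op 3 (out_shuffle): [7 2 6 1 5 0 4 9 3 8]
After op 4 (in_shuffle): [0 7 4 2 9 6 3 1 8 5]
After op 5 (out_shuffle): [0 6 7 3 4 1 2 8 9 5]
After op 6 (cut(8)): [9 5 0 6 7 3 4 1 2 8]
After op 7 (in_shuffle): [3 9 4 5 1 0 2 6 8 7]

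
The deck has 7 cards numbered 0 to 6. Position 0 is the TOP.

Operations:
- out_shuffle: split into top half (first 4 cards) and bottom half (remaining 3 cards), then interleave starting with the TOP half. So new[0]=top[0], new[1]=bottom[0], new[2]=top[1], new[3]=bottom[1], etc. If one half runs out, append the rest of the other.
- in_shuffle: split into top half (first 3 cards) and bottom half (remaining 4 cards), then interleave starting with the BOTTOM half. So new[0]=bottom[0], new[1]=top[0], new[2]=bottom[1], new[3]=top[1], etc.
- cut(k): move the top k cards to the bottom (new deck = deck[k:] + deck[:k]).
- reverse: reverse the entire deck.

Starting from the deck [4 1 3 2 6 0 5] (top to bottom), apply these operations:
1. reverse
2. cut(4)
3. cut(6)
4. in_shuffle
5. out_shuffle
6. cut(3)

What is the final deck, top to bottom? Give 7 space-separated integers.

After op 1 (reverse): [5 0 6 2 3 1 4]
After op 2 (cut(4)): [3 1 4 5 0 6 2]
After op 3 (cut(6)): [2 3 1 4 5 0 6]
After op 4 (in_shuffle): [4 2 5 3 0 1 6]
After op 5 (out_shuffle): [4 0 2 1 5 6 3]
After op 6 (cut(3)): [1 5 6 3 4 0 2]

Answer: 1 5 6 3 4 0 2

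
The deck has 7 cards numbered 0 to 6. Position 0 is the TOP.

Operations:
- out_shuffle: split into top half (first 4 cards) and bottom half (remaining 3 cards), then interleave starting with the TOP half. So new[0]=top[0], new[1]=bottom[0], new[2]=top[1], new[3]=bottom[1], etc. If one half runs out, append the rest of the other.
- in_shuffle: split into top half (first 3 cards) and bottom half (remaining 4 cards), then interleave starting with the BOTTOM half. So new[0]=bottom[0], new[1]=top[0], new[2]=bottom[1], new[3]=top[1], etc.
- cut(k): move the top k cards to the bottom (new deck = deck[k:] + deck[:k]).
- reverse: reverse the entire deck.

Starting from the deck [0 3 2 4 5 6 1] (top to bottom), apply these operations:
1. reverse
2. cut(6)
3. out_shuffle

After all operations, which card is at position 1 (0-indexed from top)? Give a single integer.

After op 1 (reverse): [1 6 5 4 2 3 0]
After op 2 (cut(6)): [0 1 6 5 4 2 3]
After op 3 (out_shuffle): [0 4 1 2 6 3 5]
Position 1: card 4.

Answer: 4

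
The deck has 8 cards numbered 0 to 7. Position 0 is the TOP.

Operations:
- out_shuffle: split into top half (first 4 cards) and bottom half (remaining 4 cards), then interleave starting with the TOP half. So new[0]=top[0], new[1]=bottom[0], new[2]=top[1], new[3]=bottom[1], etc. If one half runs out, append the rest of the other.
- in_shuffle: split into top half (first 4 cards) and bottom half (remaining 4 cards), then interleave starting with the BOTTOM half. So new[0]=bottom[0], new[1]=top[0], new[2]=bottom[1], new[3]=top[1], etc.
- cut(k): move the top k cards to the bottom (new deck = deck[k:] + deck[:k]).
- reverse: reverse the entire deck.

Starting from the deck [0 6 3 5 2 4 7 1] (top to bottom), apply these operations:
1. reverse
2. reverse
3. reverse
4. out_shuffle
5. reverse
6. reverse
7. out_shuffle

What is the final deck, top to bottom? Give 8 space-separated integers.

After op 1 (reverse): [1 7 4 2 5 3 6 0]
After op 2 (reverse): [0 6 3 5 2 4 7 1]
After op 3 (reverse): [1 7 4 2 5 3 6 0]
After op 4 (out_shuffle): [1 5 7 3 4 6 2 0]
After op 5 (reverse): [0 2 6 4 3 7 5 1]
After op 6 (reverse): [1 5 7 3 4 6 2 0]
After op 7 (out_shuffle): [1 4 5 6 7 2 3 0]

Answer: 1 4 5 6 7 2 3 0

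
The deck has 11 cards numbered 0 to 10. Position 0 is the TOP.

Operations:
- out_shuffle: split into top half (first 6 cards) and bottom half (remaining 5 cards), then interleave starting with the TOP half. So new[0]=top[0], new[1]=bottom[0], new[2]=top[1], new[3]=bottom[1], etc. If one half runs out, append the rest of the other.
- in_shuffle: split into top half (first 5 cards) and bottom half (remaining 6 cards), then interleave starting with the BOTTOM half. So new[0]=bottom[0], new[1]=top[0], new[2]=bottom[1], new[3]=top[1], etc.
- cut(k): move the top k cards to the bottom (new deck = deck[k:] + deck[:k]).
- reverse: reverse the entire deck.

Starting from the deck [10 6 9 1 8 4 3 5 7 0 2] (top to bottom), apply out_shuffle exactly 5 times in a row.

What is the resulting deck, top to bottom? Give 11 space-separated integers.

After op 1 (out_shuffle): [10 3 6 5 9 7 1 0 8 2 4]
After op 2 (out_shuffle): [10 1 3 0 6 8 5 2 9 4 7]
After op 3 (out_shuffle): [10 5 1 2 3 9 0 4 6 7 8]
After op 4 (out_shuffle): [10 0 5 4 1 6 2 7 3 8 9]
After op 5 (out_shuffle): [10 2 0 7 5 3 4 8 1 9 6]

Answer: 10 2 0 7 5 3 4 8 1 9 6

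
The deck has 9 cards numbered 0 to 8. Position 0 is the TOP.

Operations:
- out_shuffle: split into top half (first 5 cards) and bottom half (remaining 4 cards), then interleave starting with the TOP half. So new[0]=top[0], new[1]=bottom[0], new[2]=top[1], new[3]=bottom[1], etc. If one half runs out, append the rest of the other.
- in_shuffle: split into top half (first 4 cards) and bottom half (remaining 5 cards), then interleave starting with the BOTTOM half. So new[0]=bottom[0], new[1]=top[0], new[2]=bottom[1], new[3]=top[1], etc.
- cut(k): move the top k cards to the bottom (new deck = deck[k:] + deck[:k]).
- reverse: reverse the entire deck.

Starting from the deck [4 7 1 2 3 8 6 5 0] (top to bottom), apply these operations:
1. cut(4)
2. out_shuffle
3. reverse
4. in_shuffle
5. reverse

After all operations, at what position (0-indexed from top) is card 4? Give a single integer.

After op 1 (cut(4)): [3 8 6 5 0 4 7 1 2]
After op 2 (out_shuffle): [3 4 8 7 6 1 5 2 0]
After op 3 (reverse): [0 2 5 1 6 7 8 4 3]
After op 4 (in_shuffle): [6 0 7 2 8 5 4 1 3]
After op 5 (reverse): [3 1 4 5 8 2 7 0 6]
Card 4 is at position 2.

Answer: 2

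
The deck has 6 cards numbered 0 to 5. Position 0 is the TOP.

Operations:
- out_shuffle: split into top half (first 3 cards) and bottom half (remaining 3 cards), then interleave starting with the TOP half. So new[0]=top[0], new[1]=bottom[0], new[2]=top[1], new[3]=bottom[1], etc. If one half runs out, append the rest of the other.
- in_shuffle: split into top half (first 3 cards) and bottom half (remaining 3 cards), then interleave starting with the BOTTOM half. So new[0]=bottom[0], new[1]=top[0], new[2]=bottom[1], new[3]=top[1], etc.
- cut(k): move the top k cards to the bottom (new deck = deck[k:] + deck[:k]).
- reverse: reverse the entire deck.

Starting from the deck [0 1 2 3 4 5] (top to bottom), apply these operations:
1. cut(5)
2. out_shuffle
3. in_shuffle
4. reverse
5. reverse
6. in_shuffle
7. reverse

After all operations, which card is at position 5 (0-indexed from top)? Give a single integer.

Answer: 2

Derivation:
After op 1 (cut(5)): [5 0 1 2 3 4]
After op 2 (out_shuffle): [5 2 0 3 1 4]
After op 3 (in_shuffle): [3 5 1 2 4 0]
After op 4 (reverse): [0 4 2 1 5 3]
After op 5 (reverse): [3 5 1 2 4 0]
After op 6 (in_shuffle): [2 3 4 5 0 1]
After op 7 (reverse): [1 0 5 4 3 2]
Position 5: card 2.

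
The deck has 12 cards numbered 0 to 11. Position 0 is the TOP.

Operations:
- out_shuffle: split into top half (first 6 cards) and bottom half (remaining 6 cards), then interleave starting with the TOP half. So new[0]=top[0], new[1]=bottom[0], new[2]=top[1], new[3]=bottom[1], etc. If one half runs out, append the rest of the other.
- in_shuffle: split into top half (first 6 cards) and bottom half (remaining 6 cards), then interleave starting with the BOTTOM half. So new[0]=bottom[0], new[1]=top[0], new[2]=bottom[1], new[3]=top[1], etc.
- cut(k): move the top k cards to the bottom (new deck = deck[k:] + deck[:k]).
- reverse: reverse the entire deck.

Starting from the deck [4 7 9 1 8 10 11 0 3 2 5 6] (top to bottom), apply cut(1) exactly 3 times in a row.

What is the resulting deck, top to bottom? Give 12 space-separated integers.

Answer: 1 8 10 11 0 3 2 5 6 4 7 9

Derivation:
After op 1 (cut(1)): [7 9 1 8 10 11 0 3 2 5 6 4]
After op 2 (cut(1)): [9 1 8 10 11 0 3 2 5 6 4 7]
After op 3 (cut(1)): [1 8 10 11 0 3 2 5 6 4 7 9]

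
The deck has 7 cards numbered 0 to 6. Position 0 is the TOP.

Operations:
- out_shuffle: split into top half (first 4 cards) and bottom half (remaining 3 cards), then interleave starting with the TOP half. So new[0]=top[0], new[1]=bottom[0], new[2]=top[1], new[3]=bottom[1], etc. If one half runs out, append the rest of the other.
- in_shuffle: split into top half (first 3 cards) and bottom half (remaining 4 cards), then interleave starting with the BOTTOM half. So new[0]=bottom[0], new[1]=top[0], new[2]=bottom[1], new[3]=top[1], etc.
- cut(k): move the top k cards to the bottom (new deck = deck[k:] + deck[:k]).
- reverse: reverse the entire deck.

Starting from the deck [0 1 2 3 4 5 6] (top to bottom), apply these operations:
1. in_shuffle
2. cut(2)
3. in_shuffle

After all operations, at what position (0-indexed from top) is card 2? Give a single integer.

After op 1 (in_shuffle): [3 0 4 1 5 2 6]
After op 2 (cut(2)): [4 1 5 2 6 3 0]
After op 3 (in_shuffle): [2 4 6 1 3 5 0]
Card 2 is at position 0.

Answer: 0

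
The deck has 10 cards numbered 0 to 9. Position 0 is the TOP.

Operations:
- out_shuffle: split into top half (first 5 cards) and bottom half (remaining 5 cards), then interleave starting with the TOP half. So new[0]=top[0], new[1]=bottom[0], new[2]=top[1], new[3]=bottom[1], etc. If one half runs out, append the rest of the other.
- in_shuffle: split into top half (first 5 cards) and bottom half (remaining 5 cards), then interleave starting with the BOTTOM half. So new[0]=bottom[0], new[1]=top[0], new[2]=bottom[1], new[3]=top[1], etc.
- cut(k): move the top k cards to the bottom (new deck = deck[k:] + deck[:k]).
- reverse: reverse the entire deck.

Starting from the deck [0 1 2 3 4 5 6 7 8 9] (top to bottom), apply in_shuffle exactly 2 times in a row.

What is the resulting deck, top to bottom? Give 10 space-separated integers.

After op 1 (in_shuffle): [5 0 6 1 7 2 8 3 9 4]
After op 2 (in_shuffle): [2 5 8 0 3 6 9 1 4 7]

Answer: 2 5 8 0 3 6 9 1 4 7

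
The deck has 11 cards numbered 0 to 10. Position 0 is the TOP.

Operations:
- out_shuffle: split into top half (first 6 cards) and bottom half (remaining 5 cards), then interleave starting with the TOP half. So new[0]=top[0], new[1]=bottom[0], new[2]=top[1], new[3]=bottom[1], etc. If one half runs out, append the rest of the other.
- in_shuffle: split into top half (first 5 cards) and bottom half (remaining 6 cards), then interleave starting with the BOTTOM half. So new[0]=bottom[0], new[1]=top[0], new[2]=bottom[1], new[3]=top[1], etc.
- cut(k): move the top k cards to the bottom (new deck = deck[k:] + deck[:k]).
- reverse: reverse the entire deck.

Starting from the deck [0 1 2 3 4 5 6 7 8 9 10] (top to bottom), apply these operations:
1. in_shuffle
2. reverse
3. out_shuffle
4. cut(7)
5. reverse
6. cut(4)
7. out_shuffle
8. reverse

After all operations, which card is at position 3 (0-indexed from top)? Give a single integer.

Answer: 9

Derivation:
After op 1 (in_shuffle): [5 0 6 1 7 2 8 3 9 4 10]
After op 2 (reverse): [10 4 9 3 8 2 7 1 6 0 5]
After op 3 (out_shuffle): [10 7 4 1 9 6 3 0 8 5 2]
After op 4 (cut(7)): [0 8 5 2 10 7 4 1 9 6 3]
After op 5 (reverse): [3 6 9 1 4 7 10 2 5 8 0]
After op 6 (cut(4)): [4 7 10 2 5 8 0 3 6 9 1]
After op 7 (out_shuffle): [4 0 7 3 10 6 2 9 5 1 8]
After op 8 (reverse): [8 1 5 9 2 6 10 3 7 0 4]
Position 3: card 9.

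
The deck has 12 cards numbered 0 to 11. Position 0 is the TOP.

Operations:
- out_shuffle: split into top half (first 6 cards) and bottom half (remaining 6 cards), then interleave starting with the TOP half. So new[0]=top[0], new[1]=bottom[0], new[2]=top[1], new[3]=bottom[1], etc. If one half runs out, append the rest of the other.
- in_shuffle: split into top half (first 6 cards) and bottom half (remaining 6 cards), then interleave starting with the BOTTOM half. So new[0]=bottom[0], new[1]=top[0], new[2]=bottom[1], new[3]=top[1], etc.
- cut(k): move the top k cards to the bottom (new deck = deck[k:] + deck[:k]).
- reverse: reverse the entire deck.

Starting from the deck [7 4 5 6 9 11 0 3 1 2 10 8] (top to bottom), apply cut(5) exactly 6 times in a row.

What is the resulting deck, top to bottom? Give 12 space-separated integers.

After op 1 (cut(5)): [11 0 3 1 2 10 8 7 4 5 6 9]
After op 2 (cut(5)): [10 8 7 4 5 6 9 11 0 3 1 2]
After op 3 (cut(5)): [6 9 11 0 3 1 2 10 8 7 4 5]
After op 4 (cut(5)): [1 2 10 8 7 4 5 6 9 11 0 3]
After op 5 (cut(5)): [4 5 6 9 11 0 3 1 2 10 8 7]
After op 6 (cut(5)): [0 3 1 2 10 8 7 4 5 6 9 11]

Answer: 0 3 1 2 10 8 7 4 5 6 9 11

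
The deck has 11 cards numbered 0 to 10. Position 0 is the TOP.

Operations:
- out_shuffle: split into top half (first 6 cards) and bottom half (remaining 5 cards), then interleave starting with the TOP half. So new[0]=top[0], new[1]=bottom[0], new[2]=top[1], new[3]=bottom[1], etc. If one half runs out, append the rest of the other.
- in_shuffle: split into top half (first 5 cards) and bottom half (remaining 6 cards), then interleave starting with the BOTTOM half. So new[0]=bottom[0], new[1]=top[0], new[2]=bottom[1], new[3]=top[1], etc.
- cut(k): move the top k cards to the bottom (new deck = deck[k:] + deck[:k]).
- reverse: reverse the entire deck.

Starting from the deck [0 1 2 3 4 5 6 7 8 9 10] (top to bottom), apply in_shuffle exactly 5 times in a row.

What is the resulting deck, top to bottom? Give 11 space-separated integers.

Answer: 9 8 7 6 5 4 3 2 1 0 10

Derivation:
After op 1 (in_shuffle): [5 0 6 1 7 2 8 3 9 4 10]
After op 2 (in_shuffle): [2 5 8 0 3 6 9 1 4 7 10]
After op 3 (in_shuffle): [6 2 9 5 1 8 4 0 7 3 10]
After op 4 (in_shuffle): [8 6 4 2 0 9 7 5 3 1 10]
After op 5 (in_shuffle): [9 8 7 6 5 4 3 2 1 0 10]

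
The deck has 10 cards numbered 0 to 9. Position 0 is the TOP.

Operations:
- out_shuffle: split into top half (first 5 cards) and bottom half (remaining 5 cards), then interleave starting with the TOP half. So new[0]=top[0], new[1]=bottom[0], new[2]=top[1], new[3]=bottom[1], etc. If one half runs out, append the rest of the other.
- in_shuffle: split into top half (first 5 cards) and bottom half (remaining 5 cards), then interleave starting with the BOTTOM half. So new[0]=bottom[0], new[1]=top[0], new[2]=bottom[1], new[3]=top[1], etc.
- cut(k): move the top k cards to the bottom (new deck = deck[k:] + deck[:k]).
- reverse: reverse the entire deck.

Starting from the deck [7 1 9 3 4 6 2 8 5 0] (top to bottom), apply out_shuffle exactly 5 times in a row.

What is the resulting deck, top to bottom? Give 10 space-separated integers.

After op 1 (out_shuffle): [7 6 1 2 9 8 3 5 4 0]
After op 2 (out_shuffle): [7 8 6 3 1 5 2 4 9 0]
After op 3 (out_shuffle): [7 5 8 2 6 4 3 9 1 0]
After op 4 (out_shuffle): [7 4 5 3 8 9 2 1 6 0]
After op 5 (out_shuffle): [7 9 4 2 5 1 3 6 8 0]

Answer: 7 9 4 2 5 1 3 6 8 0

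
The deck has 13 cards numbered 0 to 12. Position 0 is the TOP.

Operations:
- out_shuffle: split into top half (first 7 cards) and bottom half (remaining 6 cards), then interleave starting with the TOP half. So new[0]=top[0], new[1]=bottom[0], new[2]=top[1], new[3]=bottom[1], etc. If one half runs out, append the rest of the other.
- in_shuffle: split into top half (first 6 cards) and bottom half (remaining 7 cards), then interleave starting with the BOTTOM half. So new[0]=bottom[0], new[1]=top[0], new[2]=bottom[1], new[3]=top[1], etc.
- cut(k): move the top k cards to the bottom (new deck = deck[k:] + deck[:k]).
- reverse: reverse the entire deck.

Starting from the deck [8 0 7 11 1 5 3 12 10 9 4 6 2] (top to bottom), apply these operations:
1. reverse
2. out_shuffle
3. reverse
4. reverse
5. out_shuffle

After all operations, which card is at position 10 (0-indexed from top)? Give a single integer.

Answer: 11

Derivation:
After op 1 (reverse): [2 6 4 9 10 12 3 5 1 11 7 0 8]
After op 2 (out_shuffle): [2 5 6 1 4 11 9 7 10 0 12 8 3]
After op 3 (reverse): [3 8 12 0 10 7 9 11 4 1 6 5 2]
After op 4 (reverse): [2 5 6 1 4 11 9 7 10 0 12 8 3]
After op 5 (out_shuffle): [2 7 5 10 6 0 1 12 4 8 11 3 9]
Position 10: card 11.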